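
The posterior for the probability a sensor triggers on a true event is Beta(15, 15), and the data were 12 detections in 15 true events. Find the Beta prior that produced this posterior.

Beta(3, 12)

Under Beta–binomial conjugacy the posterior parameters are (a+s, b+f).
So a = 15 − 12 = 3 and b = 15 − 3 = 12.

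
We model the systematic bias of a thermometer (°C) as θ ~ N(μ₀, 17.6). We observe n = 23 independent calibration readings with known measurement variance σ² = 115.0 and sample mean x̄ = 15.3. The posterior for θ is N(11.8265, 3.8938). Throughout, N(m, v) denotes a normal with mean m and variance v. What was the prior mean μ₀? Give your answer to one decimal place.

With known observation variance, the Normal–Normal posterior has precision τ_n = τ₀ + n/σ² and mean μ_n = (τ₀μ₀ + (n/σ²)x̄)/τ_n.
Here τ₀ = 1/17.6 = 0.056818 and τ_data = 23/115.0 = 0.200000, so τ_n = 0.256818.
Rearranging for μ₀: μ₀ = (μ_n·τ_n − τ_data·x̄)/τ₀ = (11.8265·0.256818 − 0.200000·15.3) / 0.056818 = -0.022742/0.056818 ≈ -0.4.

μ₀ = -0.4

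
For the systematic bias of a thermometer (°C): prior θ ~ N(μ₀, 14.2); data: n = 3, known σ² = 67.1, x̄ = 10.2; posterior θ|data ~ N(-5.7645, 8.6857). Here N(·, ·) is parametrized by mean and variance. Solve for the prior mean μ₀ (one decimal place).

μ₀ = -15.9

The posterior mean is a precision-weighted average: μ_n = (τ₀μ₀ + τ_data·x̄)/(τ₀+τ_data), with τ₀=1/σ₀² and τ_data=n/σ².
Here τ₀ = 1/14.2 = 0.070423 and τ_data = 3/67.1 = 0.044709, so τ_n = 0.115132.
Rearranging for μ₀: μ₀ = (μ_n·τ_n − τ_data·x̄)/τ₀ = (-5.7645·0.115132 − 0.044709·10.2) / 0.070423 = -1.119710/0.070423 ≈ -15.9.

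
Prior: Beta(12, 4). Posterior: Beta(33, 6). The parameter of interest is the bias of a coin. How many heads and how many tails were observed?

21 heads and 2 tails

A Beta(α, β) prior with s successes and f failures in binomial data gives a Beta(α+s, β+f) posterior.
So s = 33 − 12 = 21 and f = 6 − 4 = 2.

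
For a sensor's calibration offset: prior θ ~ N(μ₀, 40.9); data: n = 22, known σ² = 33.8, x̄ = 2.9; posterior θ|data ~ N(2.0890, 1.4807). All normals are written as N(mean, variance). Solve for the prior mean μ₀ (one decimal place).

μ₀ = -19.5

With known observation variance, the Normal–Normal posterior has precision τ_n = τ₀ + n/σ² and mean μ_n = (τ₀μ₀ + (n/σ²)x̄)/τ_n.
Here τ₀ = 1/40.9 = 0.024450 and τ_data = 22/33.8 = 0.650888, so τ_n = 0.675338.
Rearranging for μ₀: μ₀ = (μ_n·τ_n − τ_data·x̄)/τ₀ = (2.0890·0.675338 − 0.650888·2.9) / 0.024450 = -0.476794/0.024450 ≈ -19.5.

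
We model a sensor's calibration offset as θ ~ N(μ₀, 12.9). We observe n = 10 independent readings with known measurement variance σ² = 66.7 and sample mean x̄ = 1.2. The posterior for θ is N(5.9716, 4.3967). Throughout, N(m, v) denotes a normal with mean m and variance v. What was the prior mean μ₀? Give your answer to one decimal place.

μ₀ = 15.2

With known observation variance, the Normal–Normal posterior has precision τ_n = τ₀ + n/σ² and mean μ_n = (τ₀μ₀ + (n/σ²)x̄)/τ_n.
Here τ₀ = 1/12.9 = 0.077519 and τ_data = 10/66.7 = 0.149925, so τ_n = 0.227444.
Rearranging for μ₀: μ₀ = (μ_n·τ_n − τ_data·x̄)/τ₀ = (5.9716·0.227444 − 0.149925·1.2) / 0.077519 = 1.178295/0.077519 ≈ 15.2.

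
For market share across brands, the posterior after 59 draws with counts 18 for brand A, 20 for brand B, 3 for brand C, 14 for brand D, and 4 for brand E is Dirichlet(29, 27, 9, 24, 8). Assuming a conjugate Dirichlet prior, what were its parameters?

Dirichlet(11, 7, 6, 10, 4)

For a Dirichlet(α) prior with multinomial counts c, the posterior is Dirichlet(α + c) componentwise.
Subtract each count from the matching posterior parameter: 29−18=11, 27−20=7, 9−3=6, 24−14=10, 8−4=4.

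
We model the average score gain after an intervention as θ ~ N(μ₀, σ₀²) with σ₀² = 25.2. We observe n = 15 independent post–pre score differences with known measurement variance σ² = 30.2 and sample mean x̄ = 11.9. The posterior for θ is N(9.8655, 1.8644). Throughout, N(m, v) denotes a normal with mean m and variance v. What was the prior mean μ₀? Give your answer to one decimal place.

The posterior mean is a precision-weighted average: μ_n = (τ₀μ₀ + τ_data·x̄)/(τ₀+τ_data), with τ₀=1/σ₀² and τ_data=n/σ².
Here τ₀ = 1/25.2 = 0.039683 and τ_data = 15/30.2 = 0.496689, so τ_n = 0.536372.
Rearranging for μ₀: μ₀ = (μ_n·τ_n − τ_data·x̄)/τ₀ = (9.8655·0.536372 − 0.496689·11.9) / 0.039683 = -0.619021/0.039683 ≈ -15.6.

μ₀ = -15.6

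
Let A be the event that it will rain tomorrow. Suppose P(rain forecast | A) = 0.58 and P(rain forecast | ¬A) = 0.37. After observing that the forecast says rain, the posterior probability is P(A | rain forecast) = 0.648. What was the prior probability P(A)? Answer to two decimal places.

In odds form, posterior odds = prior odds × likelihood ratio, so prior odds = posterior odds ÷ LR.
Posterior odds = 0.648/(1−0.648) = 1.8409. LR = 0.58/0.37 = 1.5676.
Prior odds = 1.8409/1.5676 = 1.1743, so P(A) = 1.1743/(1+1.1743) ≈ 0.54.

P(A) = 0.54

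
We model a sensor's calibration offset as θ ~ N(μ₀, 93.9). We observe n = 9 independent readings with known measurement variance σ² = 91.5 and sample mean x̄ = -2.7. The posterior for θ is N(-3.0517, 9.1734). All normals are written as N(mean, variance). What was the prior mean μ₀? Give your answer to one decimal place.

With known observation variance, the Normal–Normal posterior has precision τ_n = τ₀ + n/σ² and mean μ_n = (τ₀μ₀ + (n/σ²)x̄)/τ_n.
Here τ₀ = 1/93.9 = 0.010650 and τ_data = 9/91.5 = 0.098361, so τ_n = 0.109011.
Rearranging for μ₀: μ₀ = (μ_n·τ_n − τ_data·x̄)/τ₀ = (-3.0517·0.109011 − 0.098361·-2.7) / 0.010650 = -0.067094/0.010650 ≈ -6.3.

μ₀ = -6.3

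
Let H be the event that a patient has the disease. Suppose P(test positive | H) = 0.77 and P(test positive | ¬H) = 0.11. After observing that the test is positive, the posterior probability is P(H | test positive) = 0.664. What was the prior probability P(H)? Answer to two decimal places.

P(H) = 0.22

In odds form, posterior odds = prior odds × likelihood ratio, so prior odds = posterior odds ÷ LR.
Posterior odds = 0.664/(1−0.664) = 1.9762. LR = 0.77/0.11 = 7.0000.
Prior odds = 1.9762/7.0000 = 0.2823, so P(H) = 0.2823/(1+0.2823) ≈ 0.22.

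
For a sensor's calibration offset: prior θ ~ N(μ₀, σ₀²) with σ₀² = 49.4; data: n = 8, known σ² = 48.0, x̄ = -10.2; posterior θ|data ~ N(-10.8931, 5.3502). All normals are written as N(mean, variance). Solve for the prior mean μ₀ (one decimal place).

The posterior mean is a precision-weighted average: μ_n = (τ₀μ₀ + τ_data·x̄)/(τ₀+τ_data), with τ₀=1/σ₀² and τ_data=n/σ².
Here τ₀ = 1/49.4 = 0.020243 and τ_data = 8/48.0 = 0.166667, so τ_n = 0.186910.
Rearranging for μ₀: μ₀ = (μ_n·τ_n − τ_data·x̄)/τ₀ = (-10.8931·0.186910 − 0.166667·-10.2) / 0.020243 = -0.336026/0.020243 ≈ -16.6.

μ₀ = -16.6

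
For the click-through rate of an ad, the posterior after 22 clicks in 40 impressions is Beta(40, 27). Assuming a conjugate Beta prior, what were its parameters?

Beta(18, 9)

Under Beta–binomial conjugacy the posterior parameters are (α+s, β+f).
So α = 40 − 22 = 18 and β = 27 − 18 = 9.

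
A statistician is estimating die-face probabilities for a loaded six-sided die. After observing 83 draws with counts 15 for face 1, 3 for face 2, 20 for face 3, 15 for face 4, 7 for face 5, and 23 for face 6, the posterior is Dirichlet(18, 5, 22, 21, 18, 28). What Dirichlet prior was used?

For a Dirichlet(α) prior with multinomial counts c, the posterior is Dirichlet(α + c) componentwise.
Subtract each count from the matching posterior parameter: 18−15=3, 5−3=2, 22−20=2, 21−15=6, 18−7=11, 28−23=5.

Dirichlet(3, 2, 2, 6, 11, 5)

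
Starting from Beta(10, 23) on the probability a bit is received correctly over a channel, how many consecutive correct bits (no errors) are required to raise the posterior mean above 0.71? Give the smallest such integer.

k = 47

After k correct bits and 0 errors the posterior is Beta(10+k, 23), with mean (10+k)/(10+23+k).
Set (10+k)/(33+k) > 0.71 and solve: k > (0.71·33 − 10)/(1 − 0.71) = 46.310.
The smallest integer exceeding 46.310 is 47, and checking k=47: (57)/(80) = 0.7125 > 0.71.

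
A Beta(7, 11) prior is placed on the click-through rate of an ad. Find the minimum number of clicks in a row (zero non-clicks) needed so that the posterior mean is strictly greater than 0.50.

k = 5

After k clicks and 0 non-clicks the posterior is Beta(7+k, 11), with mean (7+k)/(7+11+k).
Set (7+k)/(18+k) > 0.50 and solve: k > (0.50·18 − 7)/(1 − 0.50) = 4.000.
The smallest integer exceeding 4.000 is 5.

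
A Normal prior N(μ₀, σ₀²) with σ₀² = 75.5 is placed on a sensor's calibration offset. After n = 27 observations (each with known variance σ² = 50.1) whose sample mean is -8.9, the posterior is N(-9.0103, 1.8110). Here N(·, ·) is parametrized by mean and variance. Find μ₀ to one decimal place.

With known observation variance, the Normal–Normal posterior has precision τ_n = τ₀ + n/σ² and mean μ_n = (τ₀μ₀ + (n/σ²)x̄)/τ_n.
Here τ₀ = 1/75.5 = 0.013245 and τ_data = 27/50.1 = 0.538922, so τ_n = 0.552167.
Rearranging for μ₀: μ₀ = (μ_n·τ_n − τ_data·x̄)/τ₀ = (-9.0103·0.552167 − 0.538922·-8.9) / 0.013245 = -0.178785/0.013245 ≈ -13.5.

μ₀ = -13.5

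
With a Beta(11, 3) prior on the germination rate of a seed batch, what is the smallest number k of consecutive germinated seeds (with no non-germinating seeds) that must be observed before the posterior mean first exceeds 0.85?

k = 7

After k germinated seeds and 0 non-germinating seeds the posterior is Beta(11+k, 3), with mean (11+k)/(11+3+k).
Set (11+k)/(14+k) > 0.85 and solve: k > (0.85·14 − 11)/(1 − 0.85) = 6.000.
The smallest integer exceeding 6.000 is 7, and checking k=7: (18)/(21) = 0.8571 > 0.85.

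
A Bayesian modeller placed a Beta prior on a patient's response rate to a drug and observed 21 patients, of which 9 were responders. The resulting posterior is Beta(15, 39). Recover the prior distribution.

Beta(6, 27)

A Beta(a, b) prior with s successes and f failures in binomial data gives a Beta(a+s, b+f) posterior.
Subtract the data counts: 15−9=6, 39−12=27.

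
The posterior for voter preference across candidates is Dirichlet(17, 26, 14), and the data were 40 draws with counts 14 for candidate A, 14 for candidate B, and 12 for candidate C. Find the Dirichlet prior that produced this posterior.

Dirichlet(3, 12, 2)

For a Dirichlet(α) prior with multinomial counts c, the posterior is Dirichlet(α + c) componentwise.
Subtract each count from the matching posterior parameter: 17−14=3, 26−14=12, 14−12=2.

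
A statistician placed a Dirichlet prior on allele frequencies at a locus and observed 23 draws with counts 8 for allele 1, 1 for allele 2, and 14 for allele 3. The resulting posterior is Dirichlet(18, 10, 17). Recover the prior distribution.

Dirichlet(10, 9, 3)

For a Dirichlet(α) prior with multinomial counts c, the posterior is Dirichlet(α + c) componentwise.
Subtract each count from the matching posterior parameter: 18−8=10, 10−1=9, 17−14=3.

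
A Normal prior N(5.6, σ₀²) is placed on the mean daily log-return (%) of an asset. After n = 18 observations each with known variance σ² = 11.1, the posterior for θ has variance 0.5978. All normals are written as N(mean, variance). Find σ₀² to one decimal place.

For the Normal–Normal model with known σ², precisions add: τ_n = τ₀ + n/σ².
So 1/σ₀² = 1/0.5978 − 18/11.1 = 1.672800 − 1.621622 = 0.051178.
Hence σ₀² = 1/0.051178 ≈ 19.5.

σ₀² = 19.5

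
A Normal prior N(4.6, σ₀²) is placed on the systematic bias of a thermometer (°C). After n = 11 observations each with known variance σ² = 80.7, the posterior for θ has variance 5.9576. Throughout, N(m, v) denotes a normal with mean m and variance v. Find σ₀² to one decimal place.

σ₀² = 31.7

Posterior precision equals prior precision plus data precision: 1/σ_n² = 1/σ₀² + n/σ².
So 1/σ₀² = 1/5.9576 − 11/80.7 = 0.167853 − 0.136307 = 0.031546.
Hence σ₀² = 1/0.031546 ≈ 31.7.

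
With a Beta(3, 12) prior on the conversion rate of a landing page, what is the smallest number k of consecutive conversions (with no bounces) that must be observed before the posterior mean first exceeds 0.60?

k = 16

After k conversions and 0 bounces the posterior is Beta(3+k, 12), with mean (3+k)/(3+12+k).
Set (3+k)/(15+k) > 0.60 and solve: k > (0.60·15 − 3)/(1 − 0.60) = 15.000.
The smallest integer exceeding 15.000 is 16.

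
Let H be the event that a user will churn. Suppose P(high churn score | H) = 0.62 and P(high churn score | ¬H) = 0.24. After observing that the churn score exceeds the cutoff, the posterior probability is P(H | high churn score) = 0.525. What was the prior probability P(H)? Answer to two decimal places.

In odds form, posterior odds = prior odds × likelihood ratio, so prior odds = posterior odds ÷ LR.
Posterior odds = 0.525/(1−0.525) = 1.1053. LR = 0.62/0.24 = 2.5833.
Prior odds = 1.1053/2.5833 = 0.4279, so P(H) = 0.4279/(1+0.4279) ≈ 0.30.

P(H) = 0.30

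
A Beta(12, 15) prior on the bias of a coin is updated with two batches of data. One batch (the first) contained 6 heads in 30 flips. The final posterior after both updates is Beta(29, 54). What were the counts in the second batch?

11 heads and 15 tails

Sequential conjugate updates are equivalent to a single update on the pooled data, so total successes = posterior α − prior α and total failures = posterior β − prior β.
Total across both batches: 29−12=17 heads, 54−15=39 tails.
Subtract the first batch: 17−6=11 heads and 39−24=15 tails.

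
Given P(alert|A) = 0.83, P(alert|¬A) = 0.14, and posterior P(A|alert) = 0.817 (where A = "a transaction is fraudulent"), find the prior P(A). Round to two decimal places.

In odds form, posterior odds = prior odds × likelihood ratio, so prior odds = posterior odds ÷ LR.
Posterior odds = 0.817/(1−0.817) = 4.4645. LR = 0.83/0.14 = 5.9286.
Prior odds = 4.4645/5.9286 = 0.7530, so P(A) = 0.7530/(1+0.7530) ≈ 0.43.

P(A) = 0.43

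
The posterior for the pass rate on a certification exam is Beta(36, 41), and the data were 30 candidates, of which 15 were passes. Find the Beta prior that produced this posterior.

A Beta(a, b) prior with s successes and f failures in binomial data gives a Beta(a+s, b+f) posterior.
So a = 36 − 15 = 21 and b = 41 − 15 = 26.

Beta(21, 26)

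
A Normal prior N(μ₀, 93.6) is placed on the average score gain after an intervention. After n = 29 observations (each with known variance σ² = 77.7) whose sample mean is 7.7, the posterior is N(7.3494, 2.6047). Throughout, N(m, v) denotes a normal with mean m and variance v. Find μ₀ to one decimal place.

μ₀ = -4.9

With known observation variance, the Normal–Normal posterior has precision τ_n = τ₀ + n/σ² and mean μ_n = (τ₀μ₀ + (n/σ²)x̄)/τ_n.
Here τ₀ = 1/93.6 = 0.010684 and τ_data = 29/77.7 = 0.373230, so τ_n = 0.383914.
Rearranging for μ₀: μ₀ = (μ_n·τ_n − τ_data·x̄)/τ₀ = (7.3494·0.383914 − 0.373230·7.7) / 0.010684 = -0.052333/0.010684 ≈ -4.9.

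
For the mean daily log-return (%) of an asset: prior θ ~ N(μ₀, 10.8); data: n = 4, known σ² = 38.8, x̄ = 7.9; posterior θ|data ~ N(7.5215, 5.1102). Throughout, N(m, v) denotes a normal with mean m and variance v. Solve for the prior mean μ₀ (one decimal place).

With known observation variance, the Normal–Normal posterior has precision τ_n = τ₀ + n/σ² and mean μ_n = (τ₀μ₀ + (n/σ²)x̄)/τ_n.
Here τ₀ = 1/10.8 = 0.092593 and τ_data = 4/38.8 = 0.103093, so τ_n = 0.195686.
Rearranging for μ₀: μ₀ = (μ_n·τ_n − τ_data·x̄)/τ₀ = (7.5215·0.195686 − 0.103093·7.9) / 0.092593 = 0.657418/0.092593 ≈ 7.1.

μ₀ = 7.1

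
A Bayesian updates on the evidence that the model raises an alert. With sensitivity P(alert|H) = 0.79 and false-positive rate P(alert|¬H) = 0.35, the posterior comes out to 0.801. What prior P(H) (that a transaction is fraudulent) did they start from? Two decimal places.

P(H) = 0.64

In odds form, posterior odds = prior odds × likelihood ratio, so prior odds = posterior odds ÷ LR.
Posterior odds = 0.801/(1−0.801) = 4.0251. LR = 0.79/0.35 = 2.2571.
Prior odds = 4.0251/2.2571 = 1.7833, so P(H) = 1.7833/(1+1.7833) ≈ 0.64.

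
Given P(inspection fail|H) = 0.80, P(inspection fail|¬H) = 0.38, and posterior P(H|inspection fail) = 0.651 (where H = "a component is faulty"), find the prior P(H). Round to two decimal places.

P(H) = 0.47

Bayes' rule in odds form gives O(H|E) = O(H)·[P(E|H)/P(E|¬H)], hence O(H) = O(H|E)/LR.
Posterior odds = 0.651/(1−0.651) = 1.8653. LR = 0.80/0.38 = 2.1053.
Prior odds = 1.8653/2.1053 = 0.8860, so P(H) = 0.8860/(1+0.8860) ≈ 0.47.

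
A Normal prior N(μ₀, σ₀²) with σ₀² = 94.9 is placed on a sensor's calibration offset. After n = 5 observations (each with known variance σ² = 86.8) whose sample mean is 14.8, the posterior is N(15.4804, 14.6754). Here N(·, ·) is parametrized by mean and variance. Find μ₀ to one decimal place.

μ₀ = 19.2

The posterior mean is a precision-weighted average: μ_n = (τ₀μ₀ + τ_data·x̄)/(τ₀+τ_data), with τ₀=1/σ₀² and τ_data=n/σ².
Here τ₀ = 1/94.9 = 0.010537 and τ_data = 5/86.8 = 0.057604, so τ_n = 0.068141.
Rearranging for μ₀: μ₀ = (μ_n·τ_n − τ_data·x̄)/τ₀ = (15.4804·0.068141 − 0.057604·14.8) / 0.010537 = 0.202311/0.010537 ≈ 19.2.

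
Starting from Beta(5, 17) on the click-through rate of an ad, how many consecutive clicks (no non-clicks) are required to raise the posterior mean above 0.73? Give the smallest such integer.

After k clicks and 0 non-clicks the posterior is Beta(5+k, 17), with mean (5+k)/(5+17+k).
Set (5+k)/(22+k) > 0.73 and solve: k > (0.73·22 − 5)/(1 − 0.73) = 40.963.
The smallest integer exceeding 40.963 is 41.

k = 41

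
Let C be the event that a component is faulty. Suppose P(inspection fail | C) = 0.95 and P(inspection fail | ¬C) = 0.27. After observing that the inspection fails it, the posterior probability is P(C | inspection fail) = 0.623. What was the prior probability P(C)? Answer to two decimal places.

P(C) = 0.32

Bayes' rule in odds form gives O(C|E) = O(C)·[P(E|C)/P(E|¬C)], hence O(C) = O(C|E)/LR.
Posterior odds = 0.623/(1−0.623) = 1.6525. LR = 0.95/0.27 = 3.5185.
Prior odds = 1.6525/3.5185 = 0.4697, so P(C) = 0.4697/(1+0.4697) ≈ 0.32.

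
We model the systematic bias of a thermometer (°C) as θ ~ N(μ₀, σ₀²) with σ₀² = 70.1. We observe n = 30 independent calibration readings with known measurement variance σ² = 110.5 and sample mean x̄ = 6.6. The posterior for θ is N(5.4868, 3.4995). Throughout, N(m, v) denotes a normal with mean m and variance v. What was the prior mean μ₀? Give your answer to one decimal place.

With known observation variance, the Normal–Normal posterior has precision τ_n = τ₀ + n/σ² and mean μ_n = (τ₀μ₀ + (n/σ²)x̄)/τ_n.
Here τ₀ = 1/70.1 = 0.014265 and τ_data = 30/110.5 = 0.271493, so τ_n = 0.285758.
Rearranging for μ₀: μ₀ = (μ_n·τ_n − τ_data·x̄)/τ₀ = (5.4868·0.285758 − 0.271493·6.6) / 0.014265 = -0.223957/0.014265 ≈ -15.7.

μ₀ = -15.7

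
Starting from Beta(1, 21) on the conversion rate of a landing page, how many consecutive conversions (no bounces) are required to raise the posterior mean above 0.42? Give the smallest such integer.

After k conversions and 0 bounces the posterior is Beta(1+k, 21), with mean (1+k)/(1+21+k).
Set (1+k)/(22+k) > 0.42 and solve: k > (0.42·22 − 1)/(1 − 0.42) = 14.207.
The smallest integer exceeding 14.207 is 15.

k = 15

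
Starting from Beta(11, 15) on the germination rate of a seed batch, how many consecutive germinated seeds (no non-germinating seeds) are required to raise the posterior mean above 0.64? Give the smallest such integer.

After k germinated seeds and 0 non-germinating seeds the posterior is Beta(11+k, 15), with mean (11+k)/(11+15+k).
Set (11+k)/(26+k) > 0.64 and solve: k > (0.64·26 − 11)/(1 − 0.64) = 15.667.
The smallest integer exceeding 15.667 is 16.

k = 16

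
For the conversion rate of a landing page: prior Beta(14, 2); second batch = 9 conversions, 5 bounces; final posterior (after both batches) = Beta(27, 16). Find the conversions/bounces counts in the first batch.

Because Beta–binomial updating is additive in the counts, the combined data contributed (α_post−α_prior, β_post−β_prior) successes and failures.
Total across both batches: 27−14=13 conversions, 16−2=14 bounces.
Subtract the second batch: 13−9=4 conversions and 14−5=9 bounces.

4 conversions and 9 bounces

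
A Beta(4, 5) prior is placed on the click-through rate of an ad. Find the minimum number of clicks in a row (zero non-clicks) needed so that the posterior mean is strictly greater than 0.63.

After k clicks and 0 non-clicks the posterior is Beta(4+k, 5), with mean (4+k)/(4+5+k).
Set (4+k)/(9+k) > 0.63 and solve: k > (0.63·9 − 4)/(1 − 0.63) = 4.514.
The smallest integer exceeding 4.514 is 5.

k = 5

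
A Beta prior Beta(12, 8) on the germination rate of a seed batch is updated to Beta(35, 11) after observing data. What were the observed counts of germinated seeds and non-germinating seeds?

Under Beta–binomial conjugacy the posterior parameters are (a+s, b+f).
So s = 35 − 12 = 23 and f = 11 − 8 = 3.

23 germinated seeds and 3 non-germinating seeds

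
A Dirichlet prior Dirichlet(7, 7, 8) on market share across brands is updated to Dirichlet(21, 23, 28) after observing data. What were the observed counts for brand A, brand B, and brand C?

counts (14, 16, 20)

For a Dirichlet(α) prior with multinomial counts c, the posterior is Dirichlet(α + c) componentwise.
Counts are posterior − prior componentwise: 21−7=14, 23−7=16, 28−8=20.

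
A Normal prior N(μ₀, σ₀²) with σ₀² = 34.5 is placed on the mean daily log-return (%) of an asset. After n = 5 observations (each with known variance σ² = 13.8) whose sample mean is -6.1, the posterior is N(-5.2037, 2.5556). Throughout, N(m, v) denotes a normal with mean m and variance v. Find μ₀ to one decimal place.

The posterior mean is a precision-weighted average: μ_n = (τ₀μ₀ + τ_data·x̄)/(τ₀+τ_data), with τ₀=1/σ₀² and τ_data=n/σ².
Here τ₀ = 1/34.5 = 0.028986 and τ_data = 5/13.8 = 0.362319, so τ_n = 0.391305.
Rearranging for μ₀: μ₀ = (μ_n·τ_n − τ_data·x̄)/τ₀ = (-5.2037·0.391305 − 0.362319·-6.1) / 0.028986 = 0.173912/0.028986 ≈ 6.0.

μ₀ = 6.0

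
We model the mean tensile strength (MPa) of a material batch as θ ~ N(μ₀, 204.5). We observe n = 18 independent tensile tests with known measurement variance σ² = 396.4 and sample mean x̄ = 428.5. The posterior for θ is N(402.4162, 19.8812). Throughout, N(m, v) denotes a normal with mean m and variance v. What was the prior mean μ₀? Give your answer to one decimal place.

The posterior mean is a precision-weighted average: μ_n = (τ₀μ₀ + τ_data·x̄)/(τ₀+τ_data), with τ₀=1/σ₀² and τ_data=n/σ².
Here τ₀ = 1/204.5 = 0.004890 and τ_data = 18/396.4 = 0.045409, so τ_n = 0.050299.
Rearranging for μ₀: μ₀ = (μ_n·τ_n − τ_data·x̄)/τ₀ = (402.4162·0.050299 − 0.045409·428.5) / 0.004890 = 0.783376/0.004890 ≈ 160.2.

μ₀ = 160.2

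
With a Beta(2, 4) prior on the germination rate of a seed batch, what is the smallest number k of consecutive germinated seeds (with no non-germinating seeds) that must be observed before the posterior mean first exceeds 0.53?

k = 3

After k germinated seeds and 0 non-germinating seeds the posterior is Beta(2+k, 4), with mean (2+k)/(2+4+k).
Set (2+k)/(6+k) > 0.53 and solve: k > (0.53·6 − 2)/(1 − 0.53) = 2.511.
The smallest integer exceeding 2.511 is 3.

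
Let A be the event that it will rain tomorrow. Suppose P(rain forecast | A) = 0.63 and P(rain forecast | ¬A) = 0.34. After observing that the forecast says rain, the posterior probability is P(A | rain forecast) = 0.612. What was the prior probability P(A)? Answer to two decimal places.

Bayes' rule in odds form gives O(A|E) = O(A)·[P(E|A)/P(E|¬A)], hence O(A) = O(A|E)/LR.
Posterior odds = 0.612/(1−0.612) = 1.5773. LR = 0.63/0.34 = 1.8529.
Prior odds = 1.5773/1.8529 = 0.8513, so P(A) = 0.8513/(1+0.8513) ≈ 0.46.

P(A) = 0.46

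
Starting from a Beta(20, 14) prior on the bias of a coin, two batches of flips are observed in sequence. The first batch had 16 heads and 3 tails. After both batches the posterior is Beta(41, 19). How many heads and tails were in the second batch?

Because Beta–binomial updating is additive in the counts, the combined data contributed (α_post−α_prior, β_post−β_prior) successes and failures.
Total across both batches: 41−20=21 heads, 19−14=5 tails.
Subtract the first batch: 21−16=5 heads and 5−3=2 tails.

5 heads and 2 tails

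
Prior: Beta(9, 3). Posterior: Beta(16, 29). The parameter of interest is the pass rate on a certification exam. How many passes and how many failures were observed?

7 passes and 26 failures

Beta is conjugate to the binomial likelihood: posterior = Beta(a+s, b+f).
Match parameters: s=16−9=7, f=29−3=26.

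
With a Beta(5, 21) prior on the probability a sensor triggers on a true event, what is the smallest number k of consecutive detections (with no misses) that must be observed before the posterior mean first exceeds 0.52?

k = 18

After k detections and 0 misses the posterior is Beta(5+k, 21), with mean (5+k)/(5+21+k).
Set (5+k)/(26+k) > 0.52 and solve: k > (0.52·26 − 5)/(1 − 0.52) = 17.750.
The smallest integer exceeding 17.750 is 18, and checking k=18: (23)/(44) = 0.5227 > 0.52.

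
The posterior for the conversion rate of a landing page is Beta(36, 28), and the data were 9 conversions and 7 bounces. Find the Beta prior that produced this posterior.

Beta(27, 21)

Beta is conjugate to the binomial likelihood: posterior = Beta(α+s, β+f).
Subtract the data counts: 36−9=27, 28−7=21.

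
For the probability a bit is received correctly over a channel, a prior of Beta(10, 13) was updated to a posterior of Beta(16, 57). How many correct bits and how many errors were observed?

A Beta(a, b) prior with s successes and f failures in binomial data gives a Beta(a+s, b+f) posterior.
So s = 16 − 10 = 6 and f = 57 − 13 = 44.

6 correct bits and 44 errors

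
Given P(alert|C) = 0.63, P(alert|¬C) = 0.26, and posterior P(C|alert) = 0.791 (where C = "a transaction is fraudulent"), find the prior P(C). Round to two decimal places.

P(C) = 0.61

In odds form, posterior odds = prior odds × likelihood ratio, so prior odds = posterior odds ÷ LR.
Posterior odds = 0.791/(1−0.791) = 3.7847. LR = 0.63/0.26 = 2.4231.
Prior odds = 3.7847/2.4231 = 1.5619, so P(C) = 1.5619/(1+1.5619) ≈ 0.61.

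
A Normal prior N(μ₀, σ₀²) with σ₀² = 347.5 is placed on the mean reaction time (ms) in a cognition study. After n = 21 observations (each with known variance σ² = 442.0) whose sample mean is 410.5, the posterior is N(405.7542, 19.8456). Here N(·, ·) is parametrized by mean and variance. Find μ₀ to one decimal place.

μ₀ = 327.4

The posterior mean is a precision-weighted average: μ_n = (τ₀μ₀ + τ_data·x̄)/(τ₀+τ_data), with τ₀=1/σ₀² and τ_data=n/σ².
Here τ₀ = 1/347.5 = 0.002878 and τ_data = 21/442.0 = 0.047511, so τ_n = 0.050389.
Rearranging for μ₀: μ₀ = (μ_n·τ_n − τ_data·x̄)/τ₀ = (405.7542·0.050389 − 0.047511·410.5) / 0.002878 = 0.942283/0.002878 ≈ 327.4.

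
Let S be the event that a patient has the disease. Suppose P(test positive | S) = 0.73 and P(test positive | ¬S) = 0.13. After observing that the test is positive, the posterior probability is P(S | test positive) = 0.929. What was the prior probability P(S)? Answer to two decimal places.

P(S) = 0.70

Bayes' rule in odds form gives O(S|E) = O(S)·[P(E|S)/P(E|¬S)], hence O(S) = O(S|E)/LR.
Posterior odds = 0.929/(1−0.929) = 13.0845. LR = 0.73/0.13 = 5.6154.
Prior odds = 13.0845/5.6154 = 2.3301, so P(S) = 2.3301/(1+2.3301) ≈ 0.70.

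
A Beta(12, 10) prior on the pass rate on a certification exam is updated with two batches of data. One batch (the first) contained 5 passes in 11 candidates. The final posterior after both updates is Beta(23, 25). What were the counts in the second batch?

6 passes and 9 failures

Because Beta–binomial updating is additive in the counts, the combined data contributed (α_post−α_prior, β_post−β_prior) successes and failures.
Total across both batches: 23−12=11 passes, 25−10=15 failures.
Subtract the first batch: 11−5=6 passes and 15−6=9 failures.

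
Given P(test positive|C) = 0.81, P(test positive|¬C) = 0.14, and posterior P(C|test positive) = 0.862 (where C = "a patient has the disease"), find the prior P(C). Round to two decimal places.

Bayes' rule in odds form gives O(C|E) = O(C)·[P(E|C)/P(E|¬C)], hence O(C) = O(C|E)/LR.
Posterior odds = 0.862/(1−0.862) = 6.2464. LR = 0.81/0.14 = 5.7857.
Prior odds = 6.2464/5.7857 = 1.0796, so P(C) = 1.0796/(1+1.0796) ≈ 0.52.

P(C) = 0.52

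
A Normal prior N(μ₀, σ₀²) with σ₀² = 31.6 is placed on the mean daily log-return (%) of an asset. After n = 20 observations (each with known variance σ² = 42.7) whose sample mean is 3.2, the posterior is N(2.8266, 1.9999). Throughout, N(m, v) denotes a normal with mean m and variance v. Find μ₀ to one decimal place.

μ₀ = -2.7

With known observation variance, the Normal–Normal posterior has precision τ_n = τ₀ + n/σ² and mean μ_n = (τ₀μ₀ + (n/σ²)x̄)/τ_n.
Here τ₀ = 1/31.6 = 0.031646 and τ_data = 20/42.7 = 0.468384, so τ_n = 0.500030.
Rearranging for μ₀: μ₀ = (μ_n·τ_n − τ_data·x̄)/τ₀ = (2.8266·0.500030 − 0.468384·3.2) / 0.031646 = -0.085444/0.031646 ≈ -2.7.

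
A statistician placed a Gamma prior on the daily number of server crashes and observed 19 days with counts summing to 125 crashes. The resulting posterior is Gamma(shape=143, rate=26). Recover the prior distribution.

A Gamma(α, β) prior (rate parametrization) on a Poisson rate with n observations summing to S gives posterior Gamma(α+S, β+n).
So α = 143 − 125 = 18 and β = 26 − 19 = 7.

Gamma(shape=18, rate=7)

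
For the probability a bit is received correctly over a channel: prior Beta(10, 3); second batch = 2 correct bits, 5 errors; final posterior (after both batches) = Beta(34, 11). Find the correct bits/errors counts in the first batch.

Because Beta–binomial updating is additive in the counts, the combined data contributed (α_post−α_prior, β_post−β_prior) successes and failures.
Total across both batches: 34−10=24 correct bits, 11−3=8 errors.
Subtract the second batch: 24−2=22 correct bits and 8−5=3 errors.

22 correct bits and 3 errors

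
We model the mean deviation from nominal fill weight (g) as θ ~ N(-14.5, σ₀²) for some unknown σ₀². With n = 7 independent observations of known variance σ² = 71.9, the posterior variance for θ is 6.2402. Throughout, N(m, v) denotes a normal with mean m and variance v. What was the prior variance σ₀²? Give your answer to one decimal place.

σ₀² = 15.9

Posterior precision equals prior precision plus data precision: 1/σ_n² = 1/σ₀² + n/σ².
So 1/σ₀² = 1/6.2402 − 7/71.9 = 0.160251 − 0.097357 = 0.062894.
Hence σ₀² = 1/0.062894 ≈ 15.9.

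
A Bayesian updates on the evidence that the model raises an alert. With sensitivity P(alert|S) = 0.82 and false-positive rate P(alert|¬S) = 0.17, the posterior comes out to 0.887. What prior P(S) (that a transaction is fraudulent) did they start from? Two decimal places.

Bayes' rule in odds form gives O(S|E) = O(S)·[P(E|S)/P(E|¬S)], hence O(S) = O(S|E)/LR.
Posterior odds = 0.887/(1−0.887) = 7.8496. LR = 0.82/0.17 = 4.8235.
Prior odds = 7.8496/4.8235 = 1.6274, so P(S) = 1.6274/(1+1.6274) ≈ 0.62.

P(S) = 0.62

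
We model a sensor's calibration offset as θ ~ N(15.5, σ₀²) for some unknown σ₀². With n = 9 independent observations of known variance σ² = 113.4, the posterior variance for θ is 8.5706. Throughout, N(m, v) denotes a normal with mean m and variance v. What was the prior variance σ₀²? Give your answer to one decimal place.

For the Normal–Normal model with known σ², precisions add: τ_n = τ₀ + n/σ².
So 1/σ₀² = 1/8.5706 − 9/113.4 = 0.116678 − 0.079365 = 0.037313.
Hence σ₀² = 1/0.037313 ≈ 26.8.

σ₀² = 26.8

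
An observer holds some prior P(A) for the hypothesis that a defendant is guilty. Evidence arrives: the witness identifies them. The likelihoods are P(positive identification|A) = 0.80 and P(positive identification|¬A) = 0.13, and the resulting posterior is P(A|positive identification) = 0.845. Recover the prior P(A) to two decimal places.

Bayes' rule in odds form gives O(A|E) = O(A)·[P(E|A)/P(E|¬A)], hence O(A) = O(A|E)/LR.
Posterior odds = 0.845/(1−0.845) = 5.4516. LR = 0.80/0.13 = 6.1538.
Prior odds = 5.4516/6.1538 = 0.8859, so P(A) = 0.8859/(1+0.8859) ≈ 0.47.

P(A) = 0.47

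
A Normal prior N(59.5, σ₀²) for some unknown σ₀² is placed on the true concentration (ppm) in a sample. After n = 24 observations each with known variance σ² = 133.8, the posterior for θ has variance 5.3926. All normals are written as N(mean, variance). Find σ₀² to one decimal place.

Posterior precision equals prior precision plus data precision: 1/σ_n² = 1/σ₀² + n/σ².
So 1/σ₀² = 1/5.3926 − 24/133.8 = 0.185439 − 0.179372 = 0.006067.
Hence σ₀² = 1/0.006067 ≈ 164.8.

σ₀² = 164.8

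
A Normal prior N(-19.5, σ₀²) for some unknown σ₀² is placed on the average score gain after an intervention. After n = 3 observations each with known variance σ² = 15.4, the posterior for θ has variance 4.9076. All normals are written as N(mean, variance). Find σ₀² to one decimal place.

Posterior precision equals prior precision plus data precision: 1/σ_n² = 1/σ₀² + n/σ².
So 1/σ₀² = 1/4.9076 − 3/15.4 = 0.203766 − 0.194805 = 0.008961.
Hence σ₀² = 1/0.008961 ≈ 111.6.

σ₀² = 111.6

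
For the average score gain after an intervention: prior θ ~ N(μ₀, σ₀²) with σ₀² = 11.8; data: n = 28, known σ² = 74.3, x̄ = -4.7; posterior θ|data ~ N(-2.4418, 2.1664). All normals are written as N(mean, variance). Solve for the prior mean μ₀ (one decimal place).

With known observation variance, the Normal–Normal posterior has precision τ_n = τ₀ + n/σ² and mean μ_n = (τ₀μ₀ + (n/σ²)x̄)/τ_n.
Here τ₀ = 1/11.8 = 0.084746 and τ_data = 28/74.3 = 0.376851, so τ_n = 0.461597.
Rearranging for μ₀: μ₀ = (μ_n·τ_n − τ_data·x̄)/τ₀ = (-2.4418·0.461597 − 0.376851·-4.7) / 0.084746 = 0.644072/0.084746 ≈ 7.6.

μ₀ = 7.6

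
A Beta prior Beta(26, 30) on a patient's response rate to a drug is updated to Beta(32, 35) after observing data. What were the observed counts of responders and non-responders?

6 responders and 5 non-responders

Beta is conjugate to the binomial likelihood: posterior = Beta(a+s, b+f).
Match parameters: s=32−26=6, f=35−30=5.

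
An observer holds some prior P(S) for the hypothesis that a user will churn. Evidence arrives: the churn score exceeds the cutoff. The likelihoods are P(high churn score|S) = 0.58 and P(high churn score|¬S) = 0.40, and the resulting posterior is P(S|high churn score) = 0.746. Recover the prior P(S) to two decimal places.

Bayes' rule in odds form gives O(S|E) = O(S)·[P(E|S)/P(E|¬S)], hence O(S) = O(S|E)/LR.
Posterior odds = 0.746/(1−0.746) = 2.9370. LR = 0.58/0.40 = 1.4500.
Prior odds = 2.9370/1.4500 = 2.0255, so P(S) = 2.0255/(1+2.0255) ≈ 0.67.

P(S) = 0.67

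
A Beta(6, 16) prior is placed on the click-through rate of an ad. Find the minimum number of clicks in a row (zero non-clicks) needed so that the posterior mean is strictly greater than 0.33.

k = 2

After k clicks and 0 non-clicks the posterior is Beta(6+k, 16), with mean (6+k)/(6+16+k).
Set (6+k)/(22+k) > 0.33 and solve: k > (0.33·22 − 6)/(1 − 0.33) = 1.881.
The smallest integer exceeding 1.881 is 2.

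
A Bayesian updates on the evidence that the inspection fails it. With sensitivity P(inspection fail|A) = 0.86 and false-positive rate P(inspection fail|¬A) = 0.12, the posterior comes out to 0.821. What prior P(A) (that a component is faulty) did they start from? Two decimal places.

Bayes' rule in odds form gives O(A|E) = O(A)·[P(E|A)/P(E|¬A)], hence O(A) = O(A|E)/LR.
Posterior odds = 0.821/(1−0.821) = 4.5866. LR = 0.86/0.12 = 7.1667.
Prior odds = 4.5866/7.1667 = 0.6400, so P(A) = 0.6400/(1+0.6400) ≈ 0.39.

P(A) = 0.39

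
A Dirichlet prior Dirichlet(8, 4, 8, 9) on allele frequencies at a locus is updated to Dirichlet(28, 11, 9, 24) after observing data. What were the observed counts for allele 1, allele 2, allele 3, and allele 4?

For a Dirichlet(α) prior with multinomial counts c, the posterior is Dirichlet(α + c) componentwise.
Counts are posterior − prior componentwise: 28−8=20, 11−4=7, 9−8=1, 24−9=15.

counts (20, 7, 1, 15)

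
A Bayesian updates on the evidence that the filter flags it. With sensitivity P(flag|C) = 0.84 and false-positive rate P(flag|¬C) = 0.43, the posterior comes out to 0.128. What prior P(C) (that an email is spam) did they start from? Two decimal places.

P(C) = 0.07

In odds form, posterior odds = prior odds × likelihood ratio, so prior odds = posterior odds ÷ LR.
Posterior odds = 0.128/(1−0.128) = 0.1468. LR = 0.84/0.43 = 1.9535.
Prior odds = 0.1468/1.9535 = 0.0751, so P(C) = 0.0751/(1+0.0751) ≈ 0.07.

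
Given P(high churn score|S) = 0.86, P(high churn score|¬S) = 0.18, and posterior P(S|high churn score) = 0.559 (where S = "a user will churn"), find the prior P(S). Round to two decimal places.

Bayes' rule in odds form gives O(S|E) = O(S)·[P(E|S)/P(E|¬S)], hence O(S) = O(S|E)/LR.
Posterior odds = 0.559/(1−0.559) = 1.2676. LR = 0.86/0.18 = 4.7778.
Prior odds = 1.2676/4.7778 = 0.2653, so P(S) = 0.2653/(1+0.2653) ≈ 0.21.

P(S) = 0.21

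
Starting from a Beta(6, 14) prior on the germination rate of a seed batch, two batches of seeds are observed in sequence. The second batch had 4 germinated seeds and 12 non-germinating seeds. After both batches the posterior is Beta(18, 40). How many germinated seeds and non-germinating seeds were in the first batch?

8 germinated seeds and 14 non-germinating seeds

Because Beta–binomial updating is additive in the counts, the combined data contributed (α_post−α_prior, β_post−β_prior) successes and failures.
Total across both batches: 18−6=12 germinated seeds, 40−14=26 non-germinating seeds.
Subtract the second batch: 12−4=8 germinated seeds and 26−12=14 non-germinating seeds.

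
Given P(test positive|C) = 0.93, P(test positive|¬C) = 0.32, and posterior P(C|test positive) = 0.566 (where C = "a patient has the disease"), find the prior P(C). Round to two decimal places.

P(C) = 0.31

Bayes' rule in odds form gives O(C|E) = O(C)·[P(E|C)/P(E|¬C)], hence O(C) = O(C|E)/LR.
Posterior odds = 0.566/(1−0.566) = 1.3041. LR = 0.93/0.32 = 2.9062.
Prior odds = 1.3041/2.9062 = 0.4487, so P(C) = 0.4487/(1+0.4487) ≈ 0.31.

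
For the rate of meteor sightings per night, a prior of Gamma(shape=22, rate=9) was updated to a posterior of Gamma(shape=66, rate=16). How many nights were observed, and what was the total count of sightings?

Gamma–Poisson conjugacy: posterior shape = α + Σxᵢ, posterior rate = β + n.
Matching: Σxᵢ = 66 − 22 = 44 and n = 16 − 9 = 7.

n = 7 nights with total 44 sightings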